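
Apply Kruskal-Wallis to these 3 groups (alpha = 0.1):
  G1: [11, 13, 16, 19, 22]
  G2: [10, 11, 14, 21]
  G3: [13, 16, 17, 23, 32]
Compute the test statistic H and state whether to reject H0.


Step 1: Combine all N = 14 observations and assign midranks.
sorted (value, group, rank): (10,G2,1), (11,G1,2.5), (11,G2,2.5), (13,G1,4.5), (13,G3,4.5), (14,G2,6), (16,G1,7.5), (16,G3,7.5), (17,G3,9), (19,G1,10), (21,G2,11), (22,G1,12), (23,G3,13), (32,G3,14)
Step 2: Sum ranks within each group.
R_1 = 36.5 (n_1 = 5)
R_2 = 20.5 (n_2 = 4)
R_3 = 48 (n_3 = 5)
Step 3: H = 12/(N(N+1)) * sum(R_i^2/n_i) - 3(N+1)
     = 12/(14*15) * (36.5^2/5 + 20.5^2/4 + 48^2/5) - 3*15
     = 0.057143 * 832.312 - 45
     = 2.560714.
Step 4: Ties present; correction factor C = 1 - 18/(14^3 - 14) = 0.993407. Corrected H = 2.560714 / 0.993407 = 2.577710.
Step 5: Under H0, H ~ chi^2(2); p-value = 0.275586.
Step 6: alpha = 0.1. fail to reject H0.

H = 2.5777, df = 2, p = 0.275586, fail to reject H0.


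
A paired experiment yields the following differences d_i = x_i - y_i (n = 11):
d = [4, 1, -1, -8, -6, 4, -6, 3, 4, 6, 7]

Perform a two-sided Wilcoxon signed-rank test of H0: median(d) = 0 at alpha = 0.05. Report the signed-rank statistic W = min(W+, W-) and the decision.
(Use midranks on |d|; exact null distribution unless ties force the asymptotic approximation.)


Step 1: Drop any zero differences (none here) and take |d_i|.
|d| = [4, 1, 1, 8, 6, 4, 6, 3, 4, 6, 7]
Step 2: Midrank |d_i| (ties get averaged ranks).
ranks: |4|->5, |1|->1.5, |1|->1.5, |8|->11, |6|->8, |4|->5, |6|->8, |3|->3, |4|->5, |6|->8, |7|->10
Step 3: Attach original signs; sum ranks with positive sign and with negative sign.
W+ = 5 + 1.5 + 5 + 3 + 5 + 8 + 10 = 37.5
W- = 1.5 + 11 + 8 + 8 = 28.5
(Check: W+ + W- = 66 should equal n(n+1)/2 = 66.)
Step 4: Test statistic W = min(W+, W-) = 28.5.
Step 5: Ties in |d|, so use the tie-corrected normal approximation.
        E[W] = n(n+1)/4 = 11*12/4 = 33.
        Tie groups: |d|=1 (t=2), |d|=4 (t=3), |d|=6 (t=3); sum(t^3 - t) = 54.
        Var[W] = n(n+1)(2n+1)/24 - sum(t^3-t)/48 = 3036/24 - 54/48 = 125.375.
        z = (W - E[W]) / sqrt(Var[W]) = (28.5 - 33) / 11.1971 = -0.4019.
        Two-sided p = 2*Phi(z) = 0.687765.
Step 6: alpha = 0.05. fail to reject H0.

W+ = 37.5, W- = 28.5, W = min = 28.5, p = 0.687765, fail to reject H0.


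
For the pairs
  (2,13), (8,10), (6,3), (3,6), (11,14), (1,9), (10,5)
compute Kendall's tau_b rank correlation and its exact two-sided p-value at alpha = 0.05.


Step 1: Enumerate the 21 unordered pairs (i,j) with i<j and classify each by sign(x_j-x_i) * sign(y_j-y_i).
  (1,2):dx=+6,dy=-3->D; (1,3):dx=+4,dy=-10->D; (1,4):dx=+1,dy=-7->D; (1,5):dx=+9,dy=+1->C
  (1,6):dx=-1,dy=-4->C; (1,7):dx=+8,dy=-8->D; (2,3):dx=-2,dy=-7->C; (2,4):dx=-5,dy=-4->C
  (2,5):dx=+3,dy=+4->C; (2,6):dx=-7,dy=-1->C; (2,7):dx=+2,dy=-5->D; (3,4):dx=-3,dy=+3->D
  (3,5):dx=+5,dy=+11->C; (3,6):dx=-5,dy=+6->D; (3,7):dx=+4,dy=+2->C; (4,5):dx=+8,dy=+8->C
  (4,6):dx=-2,dy=+3->D; (4,7):dx=+7,dy=-1->D; (5,6):dx=-10,dy=-5->C; (5,7):dx=-1,dy=-9->C
  (6,7):dx=+9,dy=-4->D
Step 2: C = 11, D = 10, total pairs = 21.
Step 3: tau = (C - D)/(n(n-1)/2) = (11 - 10)/21 = 0.047619.
Step 4: Exact two-sided p-value (enumerate n! = 5040 permutations of y under H0): p = 1.000000.
Step 5: alpha = 0.05. fail to reject H0.

tau_b = 0.0476 (C=11, D=10), p = 1.000000, fail to reject H0.


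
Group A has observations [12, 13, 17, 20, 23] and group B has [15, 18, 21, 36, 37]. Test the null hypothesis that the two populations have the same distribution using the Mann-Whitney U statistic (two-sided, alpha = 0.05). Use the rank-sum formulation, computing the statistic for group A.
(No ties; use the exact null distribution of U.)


Step 1: Combine and sort all 10 observations; assign midranks.
sorted (value, group): (12,X), (13,X), (15,Y), (17,X), (18,Y), (20,X), (21,Y), (23,X), (36,Y), (37,Y)
ranks: 12->1, 13->2, 15->3, 17->4, 18->5, 20->6, 21->7, 23->8, 36->9, 37->10
Step 2: Rank sum for X: R1 = 1 + 2 + 4 + 6 + 8 = 21.
Step 3: U_X = R1 - n1(n1+1)/2 = 21 - 5*6/2 = 21 - 15 = 6.
       U_Y = n1*n2 - U_X = 25 - 6 = 19.
Step 4: No ties, so the exact null distribution of U (based on enumerating the C(10,5) = 252 equally likely rank assignments) gives the two-sided p-value.
Step 5: p-value = 0.222222; compare to alpha = 0.05. fail to reject H0.

U_X = 6, p = 0.222222, fail to reject H0 at alpha = 0.05.


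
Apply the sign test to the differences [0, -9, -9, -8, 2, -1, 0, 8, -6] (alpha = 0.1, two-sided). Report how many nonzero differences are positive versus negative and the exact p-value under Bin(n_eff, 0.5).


Step 1: Discard zero differences. Original n = 9; n_eff = number of nonzero differences = 7.
Nonzero differences (with sign): -9, -9, -8, +2, -1, +8, -6
Step 2: Count signs: positive = 2, negative = 5.
Step 3: Under H0: P(positive) = 0.5, so the number of positives S ~ Bin(7, 0.5).
Step 4: Two-sided exact p-value = sum of Bin(7,0.5) probabilities at or below the observed probability = 0.453125.
Step 5: alpha = 0.1. fail to reject H0.

n_eff = 7, pos = 2, neg = 5, p = 0.453125, fail to reject H0.


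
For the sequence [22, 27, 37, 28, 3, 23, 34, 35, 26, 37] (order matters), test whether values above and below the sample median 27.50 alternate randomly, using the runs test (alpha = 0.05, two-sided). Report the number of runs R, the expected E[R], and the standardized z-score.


Step 1: Compute median = 27.50; label A = above, B = below.
Labels in order: BBAABBAABA  (n_A = 5, n_B = 5)
Step 2: Count runs R = 6.
Step 3: Under H0 (random ordering), E[R] = 2*n_A*n_B/(n_A+n_B) + 1 = 2*5*5/10 + 1 = 6.0000.
        Var[R] = 2*n_A*n_B*(2*n_A*n_B - n_A - n_B) / ((n_A+n_B)^2 * (n_A+n_B-1)) = 2000/900 = 2.2222.
        SD[R] = 1.4907.
Step 4: R = E[R], so z = 0 with no continuity correction.
Step 5: Two-sided p-value via normal approximation = 2*(1 - Phi(|z|)) = 1.000000.
Step 6: alpha = 0.05. fail to reject H0.

R = 6, z = 0.0000, p = 1.000000, fail to reject H0.


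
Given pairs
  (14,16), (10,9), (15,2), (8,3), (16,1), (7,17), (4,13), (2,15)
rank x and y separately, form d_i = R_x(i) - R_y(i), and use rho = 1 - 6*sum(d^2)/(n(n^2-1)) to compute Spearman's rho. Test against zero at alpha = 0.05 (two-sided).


Step 1: Rank x and y separately (midranks; no ties here).
rank(x): 14->6, 10->5, 15->7, 8->4, 16->8, 7->3, 4->2, 2->1
rank(y): 16->7, 9->4, 2->2, 3->3, 1->1, 17->8, 13->5, 15->6
Step 2: d_i = R_x(i) - R_y(i); compute d_i^2.
  (6-7)^2=1, (5-4)^2=1, (7-2)^2=25, (4-3)^2=1, (8-1)^2=49, (3-8)^2=25, (2-5)^2=9, (1-6)^2=25
sum(d^2) = 136.
Step 3: rho = 1 - 6*136 / (8*(8^2 - 1)) = 1 - 816/504 = -0.619048.
Step 4: Under H0, t = rho * sqrt((n-2)/(1-rho^2)) = -1.9308 ~ t(6).
Step 5: Two-sided p-value from the t-distribution with 6 df = 0.101733.
Step 6: alpha = 0.05. fail to reject H0.

rho = -0.6190, p = 0.101733, fail to reject H0 at alpha = 0.05.


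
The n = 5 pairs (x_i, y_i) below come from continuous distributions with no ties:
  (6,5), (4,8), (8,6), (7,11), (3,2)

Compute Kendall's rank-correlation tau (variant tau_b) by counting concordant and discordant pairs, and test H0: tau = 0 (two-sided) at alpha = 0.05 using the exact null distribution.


Step 1: Enumerate the 10 unordered pairs (i,j) with i<j and classify each by sign(x_j-x_i) * sign(y_j-y_i).
  (1,2):dx=-2,dy=+3->D; (1,3):dx=+2,dy=+1->C; (1,4):dx=+1,dy=+6->C; (1,5):dx=-3,dy=-3->C
  (2,3):dx=+4,dy=-2->D; (2,4):dx=+3,dy=+3->C; (2,5):dx=-1,dy=-6->C; (3,4):dx=-1,dy=+5->D
  (3,5):dx=-5,dy=-4->C; (4,5):dx=-4,dy=-9->C
Step 2: C = 7, D = 3, total pairs = 10.
Step 3: tau = (C - D)/(n(n-1)/2) = (7 - 3)/10 = 0.400000.
Step 4: Exact two-sided p-value (enumerate n! = 120 permutations of y under H0): p = 0.483333.
Step 5: alpha = 0.05. fail to reject H0.

tau_b = 0.4000 (C=7, D=3), p = 0.483333, fail to reject H0.


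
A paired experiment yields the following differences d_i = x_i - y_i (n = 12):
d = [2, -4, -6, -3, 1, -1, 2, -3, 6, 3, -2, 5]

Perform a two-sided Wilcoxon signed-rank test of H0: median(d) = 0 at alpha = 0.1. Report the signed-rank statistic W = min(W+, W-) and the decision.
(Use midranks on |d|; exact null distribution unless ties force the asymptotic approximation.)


Step 1: Drop any zero differences (none here) and take |d_i|.
|d| = [2, 4, 6, 3, 1, 1, 2, 3, 6, 3, 2, 5]
Step 2: Midrank |d_i| (ties get averaged ranks).
ranks: |2|->4, |4|->9, |6|->11.5, |3|->7, |1|->1.5, |1|->1.5, |2|->4, |3|->7, |6|->11.5, |3|->7, |2|->4, |5|->10
Step 3: Attach original signs; sum ranks with positive sign and with negative sign.
W+ = 4 + 1.5 + 4 + 11.5 + 7 + 10 = 38
W- = 9 + 11.5 + 7 + 1.5 + 7 + 4 = 40
(Check: W+ + W- = 78 should equal n(n+1)/2 = 78.)
Step 4: Test statistic W = min(W+, W-) = 38.
Step 5: Ties in |d|, so use the tie-corrected normal approximation.
        E[W] = n(n+1)/4 = 12*13/4 = 39.
        Tie groups: |d|=1 (t=2), |d|=2 (t=3), |d|=3 (t=3), |d|=6 (t=2); sum(t^3 - t) = 60.
        Var[W] = n(n+1)(2n+1)/24 - sum(t^3-t)/48 = 3900/24 - 60/48 = 161.25.
        z = (W - E[W]) / sqrt(Var[W]) = (38 - 39) / 12.6984 = -0.0787.
        Two-sided p = 2*Phi(z) = 0.937232.
Step 6: alpha = 0.1. fail to reject H0.

W+ = 38, W- = 40, W = min = 38, p = 0.937232, fail to reject H0.


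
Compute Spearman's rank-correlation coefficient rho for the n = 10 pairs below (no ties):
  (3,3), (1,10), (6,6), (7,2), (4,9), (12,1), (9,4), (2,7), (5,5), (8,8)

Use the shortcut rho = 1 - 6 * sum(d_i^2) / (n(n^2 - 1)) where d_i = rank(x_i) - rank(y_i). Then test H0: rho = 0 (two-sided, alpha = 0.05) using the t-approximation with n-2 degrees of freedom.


Step 1: Rank x and y separately (midranks; no ties here).
rank(x): 3->3, 1->1, 6->6, 7->7, 4->4, 12->10, 9->9, 2->2, 5->5, 8->8
rank(y): 3->3, 10->10, 6->6, 2->2, 9->9, 1->1, 4->4, 7->7, 5->5, 8->8
Step 2: d_i = R_x(i) - R_y(i); compute d_i^2.
  (3-3)^2=0, (1-10)^2=81, (6-6)^2=0, (7-2)^2=25, (4-9)^2=25, (10-1)^2=81, (9-4)^2=25, (2-7)^2=25, (5-5)^2=0, (8-8)^2=0
sum(d^2) = 262.
Step 3: rho = 1 - 6*262 / (10*(10^2 - 1)) = 1 - 1572/990 = -0.587879.
Step 4: Under H0, t = rho * sqrt((n-2)/(1-rho^2)) = -2.0555 ~ t(8).
Step 5: Two-sided p-value from the t-distribution with 8 df = 0.073878.
Step 6: alpha = 0.05. fail to reject H0.

rho = -0.5879, p = 0.073878, fail to reject H0 at alpha = 0.05.


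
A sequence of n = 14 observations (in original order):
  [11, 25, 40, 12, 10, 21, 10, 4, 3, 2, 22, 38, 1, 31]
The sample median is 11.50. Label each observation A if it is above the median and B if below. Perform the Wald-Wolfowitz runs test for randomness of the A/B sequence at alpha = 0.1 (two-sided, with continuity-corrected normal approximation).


Step 1: Compute median = 11.50; label A = above, B = below.
Labels in order: BAAABABBBBAABA  (n_A = 7, n_B = 7)
Step 2: Count runs R = 8.
Step 3: Under H0 (random ordering), E[R] = 2*n_A*n_B/(n_A+n_B) + 1 = 2*7*7/14 + 1 = 8.0000.
        Var[R] = 2*n_A*n_B*(2*n_A*n_B - n_A - n_B) / ((n_A+n_B)^2 * (n_A+n_B-1)) = 8232/2548 = 3.2308.
        SD[R] = 1.7974.
Step 4: R = E[R], so z = 0 with no continuity correction.
Step 5: Two-sided p-value via normal approximation = 2*(1 - Phi(|z|)) = 1.000000.
Step 6: alpha = 0.1. fail to reject H0.

R = 8, z = 0.0000, p = 1.000000, fail to reject H0.


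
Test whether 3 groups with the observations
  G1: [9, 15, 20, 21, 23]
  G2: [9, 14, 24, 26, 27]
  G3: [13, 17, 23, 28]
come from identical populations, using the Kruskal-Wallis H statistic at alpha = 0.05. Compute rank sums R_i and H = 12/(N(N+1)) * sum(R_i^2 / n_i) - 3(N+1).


Step 1: Combine all N = 14 observations and assign midranks.
sorted (value, group, rank): (9,G1,1.5), (9,G2,1.5), (13,G3,3), (14,G2,4), (15,G1,5), (17,G3,6), (20,G1,7), (21,G1,8), (23,G1,9.5), (23,G3,9.5), (24,G2,11), (26,G2,12), (27,G2,13), (28,G3,14)
Step 2: Sum ranks within each group.
R_1 = 31 (n_1 = 5)
R_2 = 41.5 (n_2 = 5)
R_3 = 32.5 (n_3 = 4)
Step 3: H = 12/(N(N+1)) * sum(R_i^2/n_i) - 3(N+1)
     = 12/(14*15) * (31^2/5 + 41.5^2/5 + 32.5^2/4) - 3*15
     = 0.057143 * 800.712 - 45
     = 0.755000.
Step 4: Ties present; correction factor C = 1 - 12/(14^3 - 14) = 0.995604. Corrected H = 0.755000 / 0.995604 = 0.758333.
Step 5: Under H0, H ~ chi^2(2); p-value = 0.684432.
Step 6: alpha = 0.05. fail to reject H0.

H = 0.7583, df = 2, p = 0.684432, fail to reject H0.


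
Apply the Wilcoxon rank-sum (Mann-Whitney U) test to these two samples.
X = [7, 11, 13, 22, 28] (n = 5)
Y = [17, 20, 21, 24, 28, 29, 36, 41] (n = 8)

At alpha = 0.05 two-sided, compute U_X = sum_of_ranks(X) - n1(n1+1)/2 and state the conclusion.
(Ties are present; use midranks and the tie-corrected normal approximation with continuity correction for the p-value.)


Step 1: Combine and sort all 13 observations; assign midranks.
sorted (value, group): (7,X), (11,X), (13,X), (17,Y), (20,Y), (21,Y), (22,X), (24,Y), (28,X), (28,Y), (29,Y), (36,Y), (41,Y)
ranks: 7->1, 11->2, 13->3, 17->4, 20->5, 21->6, 22->7, 24->8, 28->9.5, 28->9.5, 29->11, 36->12, 41->13
Step 2: Rank sum for X: R1 = 1 + 2 + 3 + 7 + 9.5 = 22.5.
Step 3: U_X = R1 - n1(n1+1)/2 = 22.5 - 5*6/2 = 22.5 - 15 = 7.5.
       U_Y = n1*n2 - U_X = 40 - 7.5 = 32.5.
Step 4: Ties are present, so use the tie-corrected normal approximation (with continuity correction) for the p-value.
Step 5: p-value = 0.078571; compare to alpha = 0.05. fail to reject H0.

U_X = 7.5, p = 0.078571, fail to reject H0 at alpha = 0.05.


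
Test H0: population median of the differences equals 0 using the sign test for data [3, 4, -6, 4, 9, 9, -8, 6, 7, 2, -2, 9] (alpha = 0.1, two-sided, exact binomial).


Step 1: Discard zero differences. Original n = 12; n_eff = number of nonzero differences = 12.
Nonzero differences (with sign): +3, +4, -6, +4, +9, +9, -8, +6, +7, +2, -2, +9
Step 2: Count signs: positive = 9, negative = 3.
Step 3: Under H0: P(positive) = 0.5, so the number of positives S ~ Bin(12, 0.5).
Step 4: Two-sided exact p-value = sum of Bin(12,0.5) probabilities at or below the observed probability = 0.145996.
Step 5: alpha = 0.1. fail to reject H0.

n_eff = 12, pos = 9, neg = 3, p = 0.145996, fail to reject H0.


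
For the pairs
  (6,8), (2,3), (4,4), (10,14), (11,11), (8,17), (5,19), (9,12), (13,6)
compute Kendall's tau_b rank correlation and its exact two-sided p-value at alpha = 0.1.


Step 1: Enumerate the 36 unordered pairs (i,j) with i<j and classify each by sign(x_j-x_i) * sign(y_j-y_i).
  (1,2):dx=-4,dy=-5->C; (1,3):dx=-2,dy=-4->C; (1,4):dx=+4,dy=+6->C; (1,5):dx=+5,dy=+3->C
  (1,6):dx=+2,dy=+9->C; (1,7):dx=-1,dy=+11->D; (1,8):dx=+3,dy=+4->C; (1,9):dx=+7,dy=-2->D
  (2,3):dx=+2,dy=+1->C; (2,4):dx=+8,dy=+11->C; (2,5):dx=+9,dy=+8->C; (2,6):dx=+6,dy=+14->C
  (2,7):dx=+3,dy=+16->C; (2,8):dx=+7,dy=+9->C; (2,9):dx=+11,dy=+3->C; (3,4):dx=+6,dy=+10->C
  (3,5):dx=+7,dy=+7->C; (3,6):dx=+4,dy=+13->C; (3,7):dx=+1,dy=+15->C; (3,8):dx=+5,dy=+8->C
  (3,9):dx=+9,dy=+2->C; (4,5):dx=+1,dy=-3->D; (4,6):dx=-2,dy=+3->D; (4,7):dx=-5,dy=+5->D
  (4,8):dx=-1,dy=-2->C; (4,9):dx=+3,dy=-8->D; (5,6):dx=-3,dy=+6->D; (5,7):dx=-6,dy=+8->D
  (5,8):dx=-2,dy=+1->D; (5,9):dx=+2,dy=-5->D; (6,7):dx=-3,dy=+2->D; (6,8):dx=+1,dy=-5->D
  (6,9):dx=+5,dy=-11->D; (7,8):dx=+4,dy=-7->D; (7,9):dx=+8,dy=-13->D; (8,9):dx=+4,dy=-6->D
Step 2: C = 20, D = 16, total pairs = 36.
Step 3: tau = (C - D)/(n(n-1)/2) = (20 - 16)/36 = 0.111111.
Step 4: Exact two-sided p-value (enumerate n! = 362880 permutations of y under H0): p = 0.761414.
Step 5: alpha = 0.1. fail to reject H0.

tau_b = 0.1111 (C=20, D=16), p = 0.761414, fail to reject H0.


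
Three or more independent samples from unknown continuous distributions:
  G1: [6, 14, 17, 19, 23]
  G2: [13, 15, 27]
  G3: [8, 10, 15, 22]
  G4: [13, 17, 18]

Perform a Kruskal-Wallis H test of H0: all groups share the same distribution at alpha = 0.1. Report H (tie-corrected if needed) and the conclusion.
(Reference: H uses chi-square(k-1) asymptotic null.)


Step 1: Combine all N = 15 observations and assign midranks.
sorted (value, group, rank): (6,G1,1), (8,G3,2), (10,G3,3), (13,G2,4.5), (13,G4,4.5), (14,G1,6), (15,G2,7.5), (15,G3,7.5), (17,G1,9.5), (17,G4,9.5), (18,G4,11), (19,G1,12), (22,G3,13), (23,G1,14), (27,G2,15)
Step 2: Sum ranks within each group.
R_1 = 42.5 (n_1 = 5)
R_2 = 27 (n_2 = 3)
R_3 = 25.5 (n_3 = 4)
R_4 = 25 (n_4 = 3)
Step 3: H = 12/(N(N+1)) * sum(R_i^2/n_i) - 3(N+1)
     = 12/(15*16) * (42.5^2/5 + 27^2/3 + 25.5^2/4 + 25^2/3) - 3*16
     = 0.050000 * 975.146 - 48
     = 0.757292.
Step 4: Ties present; correction factor C = 1 - 18/(15^3 - 15) = 0.994643. Corrected H = 0.757292 / 0.994643 = 0.761370.
Step 5: Under H0, H ~ chi^2(3); p-value = 0.858683.
Step 6: alpha = 0.1. fail to reject H0.

H = 0.7614, df = 3, p = 0.858683, fail to reject H0.


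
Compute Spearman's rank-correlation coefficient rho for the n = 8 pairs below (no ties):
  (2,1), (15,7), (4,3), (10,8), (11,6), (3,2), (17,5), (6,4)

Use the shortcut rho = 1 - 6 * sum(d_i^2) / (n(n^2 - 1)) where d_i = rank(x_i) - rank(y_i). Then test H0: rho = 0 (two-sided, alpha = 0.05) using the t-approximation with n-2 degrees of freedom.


Step 1: Rank x and y separately (midranks; no ties here).
rank(x): 2->1, 15->7, 4->3, 10->5, 11->6, 3->2, 17->8, 6->4
rank(y): 1->1, 7->7, 3->3, 8->8, 6->6, 2->2, 5->5, 4->4
Step 2: d_i = R_x(i) - R_y(i); compute d_i^2.
  (1-1)^2=0, (7-7)^2=0, (3-3)^2=0, (5-8)^2=9, (6-6)^2=0, (2-2)^2=0, (8-5)^2=9, (4-4)^2=0
sum(d^2) = 18.
Step 3: rho = 1 - 6*18 / (8*(8^2 - 1)) = 1 - 108/504 = 0.785714.
Step 4: Under H0, t = rho * sqrt((n-2)/(1-rho^2)) = 3.1113 ~ t(6).
Step 5: Two-sided p-value from the t-distribution with 6 df = 0.020815.
Step 6: alpha = 0.05. reject H0.

rho = 0.7857, p = 0.020815, reject H0 at alpha = 0.05.


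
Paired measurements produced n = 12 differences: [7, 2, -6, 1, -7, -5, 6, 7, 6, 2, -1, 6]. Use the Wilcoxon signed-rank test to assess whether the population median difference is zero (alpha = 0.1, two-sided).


Step 1: Drop any zero differences (none here) and take |d_i|.
|d| = [7, 2, 6, 1, 7, 5, 6, 7, 6, 2, 1, 6]
Step 2: Midrank |d_i| (ties get averaged ranks).
ranks: |7|->11, |2|->3.5, |6|->7.5, |1|->1.5, |7|->11, |5|->5, |6|->7.5, |7|->11, |6|->7.5, |2|->3.5, |1|->1.5, |6|->7.5
Step 3: Attach original signs; sum ranks with positive sign and with negative sign.
W+ = 11 + 3.5 + 1.5 + 7.5 + 11 + 7.5 + 3.5 + 7.5 = 53
W- = 7.5 + 11 + 5 + 1.5 = 25
(Check: W+ + W- = 78 should equal n(n+1)/2 = 78.)
Step 4: Test statistic W = min(W+, W-) = 25.
Step 5: Ties in |d|, so use the tie-corrected normal approximation.
        E[W] = n(n+1)/4 = 12*13/4 = 39.
        Tie groups: |d|=1 (t=2), |d|=2 (t=2), |d|=6 (t=4), |d|=7 (t=3); sum(t^3 - t) = 96.
        Var[W] = n(n+1)(2n+1)/24 - sum(t^3-t)/48 = 3900/24 - 96/48 = 160.5.
        z = (W - E[W]) / sqrt(Var[W]) = (25 - 39) / 12.6689 = -1.1051.
        Two-sided p = 2*Phi(z) = 0.269128.
Step 6: alpha = 0.1. fail to reject H0.

W+ = 53, W- = 25, W = min = 25, p = 0.269128, fail to reject H0.


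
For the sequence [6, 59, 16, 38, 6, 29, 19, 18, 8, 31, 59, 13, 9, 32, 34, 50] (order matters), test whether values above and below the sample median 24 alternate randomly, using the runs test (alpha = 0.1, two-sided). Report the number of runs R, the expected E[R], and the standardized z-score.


Step 1: Compute median = 24; label A = above, B = below.
Labels in order: BABABABBBAABBAAA  (n_A = 8, n_B = 8)
Step 2: Count runs R = 10.
Step 3: Under H0 (random ordering), E[R] = 2*n_A*n_B/(n_A+n_B) + 1 = 2*8*8/16 + 1 = 9.0000.
        Var[R] = 2*n_A*n_B*(2*n_A*n_B - n_A - n_B) / ((n_A+n_B)^2 * (n_A+n_B-1)) = 14336/3840 = 3.7333.
        SD[R] = 1.9322.
Step 4: Continuity-corrected z = (R - 0.5 - E[R]) / SD[R] = (10 - 0.5 - 9.0000) / 1.9322 = 0.2588.
Step 5: Two-sided p-value via normal approximation = 2*(1 - Phi(|z|)) = 0.795809.
Step 6: alpha = 0.1. fail to reject H0.

R = 10, z = 0.2588, p = 0.795809, fail to reject H0.


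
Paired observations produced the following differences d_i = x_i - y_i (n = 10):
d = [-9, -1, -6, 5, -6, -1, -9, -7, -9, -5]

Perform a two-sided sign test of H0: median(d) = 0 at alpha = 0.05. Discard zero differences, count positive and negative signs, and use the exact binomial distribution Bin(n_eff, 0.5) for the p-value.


Step 1: Discard zero differences. Original n = 10; n_eff = number of nonzero differences = 10.
Nonzero differences (with sign): -9, -1, -6, +5, -6, -1, -9, -7, -9, -5
Step 2: Count signs: positive = 1, negative = 9.
Step 3: Under H0: P(positive) = 0.5, so the number of positives S ~ Bin(10, 0.5).
Step 4: Two-sided exact p-value = sum of Bin(10,0.5) probabilities at or below the observed probability = 0.021484.
Step 5: alpha = 0.05. reject H0.

n_eff = 10, pos = 1, neg = 9, p = 0.021484, reject H0.


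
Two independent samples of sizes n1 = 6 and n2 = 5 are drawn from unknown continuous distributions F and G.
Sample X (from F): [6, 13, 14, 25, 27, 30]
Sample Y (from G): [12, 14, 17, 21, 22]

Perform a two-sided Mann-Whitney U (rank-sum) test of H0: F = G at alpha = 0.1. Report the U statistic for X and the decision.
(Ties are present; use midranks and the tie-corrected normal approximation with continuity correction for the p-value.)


Step 1: Combine and sort all 11 observations; assign midranks.
sorted (value, group): (6,X), (12,Y), (13,X), (14,X), (14,Y), (17,Y), (21,Y), (22,Y), (25,X), (27,X), (30,X)
ranks: 6->1, 12->2, 13->3, 14->4.5, 14->4.5, 17->6, 21->7, 22->8, 25->9, 27->10, 30->11
Step 2: Rank sum for X: R1 = 1 + 3 + 4.5 + 9 + 10 + 11 = 38.5.
Step 3: U_X = R1 - n1(n1+1)/2 = 38.5 - 6*7/2 = 38.5 - 21 = 17.5.
       U_Y = n1*n2 - U_X = 30 - 17.5 = 12.5.
Step 4: Ties are present, so use the tie-corrected normal approximation (with continuity correction) for the p-value.
Step 5: p-value = 0.714379; compare to alpha = 0.1. fail to reject H0.

U_X = 17.5, p = 0.714379, fail to reject H0 at alpha = 0.1.


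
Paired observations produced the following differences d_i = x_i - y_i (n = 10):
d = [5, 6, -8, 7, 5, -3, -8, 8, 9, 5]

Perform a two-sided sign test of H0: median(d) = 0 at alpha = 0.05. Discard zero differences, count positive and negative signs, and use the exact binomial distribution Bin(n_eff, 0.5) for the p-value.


Step 1: Discard zero differences. Original n = 10; n_eff = number of nonzero differences = 10.
Nonzero differences (with sign): +5, +6, -8, +7, +5, -3, -8, +8, +9, +5
Step 2: Count signs: positive = 7, negative = 3.
Step 3: Under H0: P(positive) = 0.5, so the number of positives S ~ Bin(10, 0.5).
Step 4: Two-sided exact p-value = sum of Bin(10,0.5) probabilities at or below the observed probability = 0.343750.
Step 5: alpha = 0.05. fail to reject H0.

n_eff = 10, pos = 7, neg = 3, p = 0.343750, fail to reject H0.


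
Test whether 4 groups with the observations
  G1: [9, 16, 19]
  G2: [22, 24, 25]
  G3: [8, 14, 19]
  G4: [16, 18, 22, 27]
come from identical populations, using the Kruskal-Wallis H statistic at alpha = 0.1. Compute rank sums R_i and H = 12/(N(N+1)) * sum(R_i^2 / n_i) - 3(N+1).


Step 1: Combine all N = 13 observations and assign midranks.
sorted (value, group, rank): (8,G3,1), (9,G1,2), (14,G3,3), (16,G1,4.5), (16,G4,4.5), (18,G4,6), (19,G1,7.5), (19,G3,7.5), (22,G2,9.5), (22,G4,9.5), (24,G2,11), (25,G2,12), (27,G4,13)
Step 2: Sum ranks within each group.
R_1 = 14 (n_1 = 3)
R_2 = 32.5 (n_2 = 3)
R_3 = 11.5 (n_3 = 3)
R_4 = 33 (n_4 = 4)
Step 3: H = 12/(N(N+1)) * sum(R_i^2/n_i) - 3(N+1)
     = 12/(13*14) * (14^2/3 + 32.5^2/3 + 11.5^2/3 + 33^2/4) - 3*14
     = 0.065934 * 733.75 - 42
     = 6.379121.
Step 4: Ties present; correction factor C = 1 - 18/(13^3 - 13) = 0.991758. Corrected H = 6.379121 / 0.991758 = 6.432133.
Step 5: Under H0, H ~ chi^2(3); p-value = 0.092378.
Step 6: alpha = 0.1. reject H0.

H = 6.4321, df = 3, p = 0.092378, reject H0.


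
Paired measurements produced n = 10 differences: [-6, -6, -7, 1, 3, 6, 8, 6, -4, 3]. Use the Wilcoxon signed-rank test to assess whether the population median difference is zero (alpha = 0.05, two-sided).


Step 1: Drop any zero differences (none here) and take |d_i|.
|d| = [6, 6, 7, 1, 3, 6, 8, 6, 4, 3]
Step 2: Midrank |d_i| (ties get averaged ranks).
ranks: |6|->6.5, |6|->6.5, |7|->9, |1|->1, |3|->2.5, |6|->6.5, |8|->10, |6|->6.5, |4|->4, |3|->2.5
Step 3: Attach original signs; sum ranks with positive sign and with negative sign.
W+ = 1 + 2.5 + 6.5 + 10 + 6.5 + 2.5 = 29
W- = 6.5 + 6.5 + 9 + 4 = 26
(Check: W+ + W- = 55 should equal n(n+1)/2 = 55.)
Step 4: Test statistic W = min(W+, W-) = 26.
Step 5: Ties in |d|, so use the tie-corrected normal approximation.
        E[W] = n(n+1)/4 = 10*11/4 = 27.5.
        Tie groups: |d|=3 (t=2), |d|=6 (t=4); sum(t^3 - t) = 66.
        Var[W] = n(n+1)(2n+1)/24 - sum(t^3-t)/48 = 2310/24 - 66/48 = 94.875.
        z = (W - E[W]) / sqrt(Var[W]) = (26 - 27.5) / 9.7404 = -0.1540.
        Two-sided p = 2*Phi(z) = 0.877611.
Step 6: alpha = 0.05. fail to reject H0.

W+ = 29, W- = 26, W = min = 26, p = 0.877611, fail to reject H0.


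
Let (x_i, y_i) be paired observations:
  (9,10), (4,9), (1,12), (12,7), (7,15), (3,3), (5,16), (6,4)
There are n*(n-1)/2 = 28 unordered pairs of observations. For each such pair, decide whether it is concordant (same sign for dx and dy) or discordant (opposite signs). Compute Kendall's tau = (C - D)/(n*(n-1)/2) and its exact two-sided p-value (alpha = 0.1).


Step 1: Enumerate the 28 unordered pairs (i,j) with i<j and classify each by sign(x_j-x_i) * sign(y_j-y_i).
  (1,2):dx=-5,dy=-1->C; (1,3):dx=-8,dy=+2->D; (1,4):dx=+3,dy=-3->D; (1,5):dx=-2,dy=+5->D
  (1,6):dx=-6,dy=-7->C; (1,7):dx=-4,dy=+6->D; (1,8):dx=-3,dy=-6->C; (2,3):dx=-3,dy=+3->D
  (2,4):dx=+8,dy=-2->D; (2,5):dx=+3,dy=+6->C; (2,6):dx=-1,dy=-6->C; (2,7):dx=+1,dy=+7->C
  (2,8):dx=+2,dy=-5->D; (3,4):dx=+11,dy=-5->D; (3,5):dx=+6,dy=+3->C; (3,6):dx=+2,dy=-9->D
  (3,7):dx=+4,dy=+4->C; (3,8):dx=+5,dy=-8->D; (4,5):dx=-5,dy=+8->D; (4,6):dx=-9,dy=-4->C
  (4,7):dx=-7,dy=+9->D; (4,8):dx=-6,dy=-3->C; (5,6):dx=-4,dy=-12->C; (5,7):dx=-2,dy=+1->D
  (5,8):dx=-1,dy=-11->C; (6,7):dx=+2,dy=+13->C; (6,8):dx=+3,dy=+1->C; (7,8):dx=+1,dy=-12->D
Step 2: C = 14, D = 14, total pairs = 28.
Step 3: tau = (C - D)/(n(n-1)/2) = (14 - 14)/28 = 0.000000.
Step 4: Exact two-sided p-value (enumerate n! = 40320 permutations of y under H0): p = 1.000000.
Step 5: alpha = 0.1. fail to reject H0.

tau_b = 0.0000 (C=14, D=14), p = 1.000000, fail to reject H0.


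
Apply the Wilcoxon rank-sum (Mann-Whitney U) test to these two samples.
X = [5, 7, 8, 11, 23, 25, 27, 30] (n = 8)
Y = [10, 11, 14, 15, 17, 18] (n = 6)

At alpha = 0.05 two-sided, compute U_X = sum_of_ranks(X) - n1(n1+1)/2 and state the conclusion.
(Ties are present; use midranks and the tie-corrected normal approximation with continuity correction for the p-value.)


Step 1: Combine and sort all 14 observations; assign midranks.
sorted (value, group): (5,X), (7,X), (8,X), (10,Y), (11,X), (11,Y), (14,Y), (15,Y), (17,Y), (18,Y), (23,X), (25,X), (27,X), (30,X)
ranks: 5->1, 7->2, 8->3, 10->4, 11->5.5, 11->5.5, 14->7, 15->8, 17->9, 18->10, 23->11, 25->12, 27->13, 30->14
Step 2: Rank sum for X: R1 = 1 + 2 + 3 + 5.5 + 11 + 12 + 13 + 14 = 61.5.
Step 3: U_X = R1 - n1(n1+1)/2 = 61.5 - 8*9/2 = 61.5 - 36 = 25.5.
       U_Y = n1*n2 - U_X = 48 - 25.5 = 22.5.
Step 4: Ties are present, so use the tie-corrected normal approximation (with continuity correction) for the p-value.
Step 5: p-value = 0.897167; compare to alpha = 0.05. fail to reject H0.

U_X = 25.5, p = 0.897167, fail to reject H0 at alpha = 0.05.


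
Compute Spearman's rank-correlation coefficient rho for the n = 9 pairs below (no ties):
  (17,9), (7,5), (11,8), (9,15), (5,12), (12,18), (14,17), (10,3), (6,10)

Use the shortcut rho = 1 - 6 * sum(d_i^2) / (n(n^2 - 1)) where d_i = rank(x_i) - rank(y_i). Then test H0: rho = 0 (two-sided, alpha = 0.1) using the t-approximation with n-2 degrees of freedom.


Step 1: Rank x and y separately (midranks; no ties here).
rank(x): 17->9, 7->3, 11->6, 9->4, 5->1, 12->7, 14->8, 10->5, 6->2
rank(y): 9->4, 5->2, 8->3, 15->7, 12->6, 18->9, 17->8, 3->1, 10->5
Step 2: d_i = R_x(i) - R_y(i); compute d_i^2.
  (9-4)^2=25, (3-2)^2=1, (6-3)^2=9, (4-7)^2=9, (1-6)^2=25, (7-9)^2=4, (8-8)^2=0, (5-1)^2=16, (2-5)^2=9
sum(d^2) = 98.
Step 3: rho = 1 - 6*98 / (9*(9^2 - 1)) = 1 - 588/720 = 0.183333.
Step 4: Under H0, t = rho * sqrt((n-2)/(1-rho^2)) = 0.4934 ~ t(7).
Step 5: Two-sided p-value from the t-distribution with 7 df = 0.636820.
Step 6: alpha = 0.1. fail to reject H0.

rho = 0.1833, p = 0.636820, fail to reject H0 at alpha = 0.1.


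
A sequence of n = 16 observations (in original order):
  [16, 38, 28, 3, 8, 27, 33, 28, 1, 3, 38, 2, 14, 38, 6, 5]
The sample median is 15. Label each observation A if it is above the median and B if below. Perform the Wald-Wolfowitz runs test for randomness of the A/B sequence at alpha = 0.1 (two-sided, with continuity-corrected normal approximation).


Step 1: Compute median = 15; label A = above, B = below.
Labels in order: AAABBAAABBABBABB  (n_A = 8, n_B = 8)
Step 2: Count runs R = 8.
Step 3: Under H0 (random ordering), E[R] = 2*n_A*n_B/(n_A+n_B) + 1 = 2*8*8/16 + 1 = 9.0000.
        Var[R] = 2*n_A*n_B*(2*n_A*n_B - n_A - n_B) / ((n_A+n_B)^2 * (n_A+n_B-1)) = 14336/3840 = 3.7333.
        SD[R] = 1.9322.
Step 4: Continuity-corrected z = (R + 0.5 - E[R]) / SD[R] = (8 + 0.5 - 9.0000) / 1.9322 = -0.2588.
Step 5: Two-sided p-value via normal approximation = 2*(1 - Phi(|z|)) = 0.795809.
Step 6: alpha = 0.1. fail to reject H0.

R = 8, z = -0.2588, p = 0.795809, fail to reject H0.


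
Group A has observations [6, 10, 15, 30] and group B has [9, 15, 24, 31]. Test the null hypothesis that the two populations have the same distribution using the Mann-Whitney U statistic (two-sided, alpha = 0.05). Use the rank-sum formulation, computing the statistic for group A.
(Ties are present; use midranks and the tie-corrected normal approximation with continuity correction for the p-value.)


Step 1: Combine and sort all 8 observations; assign midranks.
sorted (value, group): (6,X), (9,Y), (10,X), (15,X), (15,Y), (24,Y), (30,X), (31,Y)
ranks: 6->1, 9->2, 10->3, 15->4.5, 15->4.5, 24->6, 30->7, 31->8
Step 2: Rank sum for X: R1 = 1 + 3 + 4.5 + 7 = 15.5.
Step 3: U_X = R1 - n1(n1+1)/2 = 15.5 - 4*5/2 = 15.5 - 10 = 5.5.
       U_Y = n1*n2 - U_X = 16 - 5.5 = 10.5.
Step 4: Ties are present, so use the tie-corrected normal approximation (with continuity correction) for the p-value.
Step 5: p-value = 0.561363; compare to alpha = 0.05. fail to reject H0.

U_X = 5.5, p = 0.561363, fail to reject H0 at alpha = 0.05.


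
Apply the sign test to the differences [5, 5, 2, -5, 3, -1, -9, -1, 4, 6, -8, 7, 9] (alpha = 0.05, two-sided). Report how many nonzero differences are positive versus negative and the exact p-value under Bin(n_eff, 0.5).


Step 1: Discard zero differences. Original n = 13; n_eff = number of nonzero differences = 13.
Nonzero differences (with sign): +5, +5, +2, -5, +3, -1, -9, -1, +4, +6, -8, +7, +9
Step 2: Count signs: positive = 8, negative = 5.
Step 3: Under H0: P(positive) = 0.5, so the number of positives S ~ Bin(13, 0.5).
Step 4: Two-sided exact p-value = sum of Bin(13,0.5) probabilities at or below the observed probability = 0.581055.
Step 5: alpha = 0.05. fail to reject H0.

n_eff = 13, pos = 8, neg = 5, p = 0.581055, fail to reject H0.


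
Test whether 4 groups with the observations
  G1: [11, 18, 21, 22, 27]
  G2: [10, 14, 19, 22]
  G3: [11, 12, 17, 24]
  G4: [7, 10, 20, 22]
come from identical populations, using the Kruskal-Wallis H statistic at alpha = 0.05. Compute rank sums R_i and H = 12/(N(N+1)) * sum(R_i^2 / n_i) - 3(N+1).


Step 1: Combine all N = 17 observations and assign midranks.
sorted (value, group, rank): (7,G4,1), (10,G2,2.5), (10,G4,2.5), (11,G1,4.5), (11,G3,4.5), (12,G3,6), (14,G2,7), (17,G3,8), (18,G1,9), (19,G2,10), (20,G4,11), (21,G1,12), (22,G1,14), (22,G2,14), (22,G4,14), (24,G3,16), (27,G1,17)
Step 2: Sum ranks within each group.
R_1 = 56.5 (n_1 = 5)
R_2 = 33.5 (n_2 = 4)
R_3 = 34.5 (n_3 = 4)
R_4 = 28.5 (n_4 = 4)
Step 3: H = 12/(N(N+1)) * sum(R_i^2/n_i) - 3(N+1)
     = 12/(17*18) * (56.5^2/5 + 33.5^2/4 + 34.5^2/4 + 28.5^2/4) - 3*18
     = 0.039216 * 1419.64 - 54
     = 1.672059.
Step 4: Ties present; correction factor C = 1 - 36/(17^3 - 17) = 0.992647. Corrected H = 1.672059 / 0.992647 = 1.684444.
Step 5: Under H0, H ~ chi^2(3); p-value = 0.640398.
Step 6: alpha = 0.05. fail to reject H0.

H = 1.6844, df = 3, p = 0.640398, fail to reject H0.


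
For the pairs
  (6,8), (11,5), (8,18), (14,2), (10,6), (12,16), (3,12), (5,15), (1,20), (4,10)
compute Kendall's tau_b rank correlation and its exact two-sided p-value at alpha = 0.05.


Step 1: Enumerate the 45 unordered pairs (i,j) with i<j and classify each by sign(x_j-x_i) * sign(y_j-y_i).
  (1,2):dx=+5,dy=-3->D; (1,3):dx=+2,dy=+10->C; (1,4):dx=+8,dy=-6->D; (1,5):dx=+4,dy=-2->D
  (1,6):dx=+6,dy=+8->C; (1,7):dx=-3,dy=+4->D; (1,8):dx=-1,dy=+7->D; (1,9):dx=-5,dy=+12->D
  (1,10):dx=-2,dy=+2->D; (2,3):dx=-3,dy=+13->D; (2,4):dx=+3,dy=-3->D; (2,5):dx=-1,dy=+1->D
  (2,6):dx=+1,dy=+11->C; (2,7):dx=-8,dy=+7->D; (2,8):dx=-6,dy=+10->D; (2,9):dx=-10,dy=+15->D
  (2,10):dx=-7,dy=+5->D; (3,4):dx=+6,dy=-16->D; (3,5):dx=+2,dy=-12->D; (3,6):dx=+4,dy=-2->D
  (3,7):dx=-5,dy=-6->C; (3,8):dx=-3,dy=-3->C; (3,9):dx=-7,dy=+2->D; (3,10):dx=-4,dy=-8->C
  (4,5):dx=-4,dy=+4->D; (4,6):dx=-2,dy=+14->D; (4,7):dx=-11,dy=+10->D; (4,8):dx=-9,dy=+13->D
  (4,9):dx=-13,dy=+18->D; (4,10):dx=-10,dy=+8->D; (5,6):dx=+2,dy=+10->C; (5,7):dx=-7,dy=+6->D
  (5,8):dx=-5,dy=+9->D; (5,9):dx=-9,dy=+14->D; (5,10):dx=-6,dy=+4->D; (6,7):dx=-9,dy=-4->C
  (6,8):dx=-7,dy=-1->C; (6,9):dx=-11,dy=+4->D; (6,10):dx=-8,dy=-6->C; (7,8):dx=+2,dy=+3->C
  (7,9):dx=-2,dy=+8->D; (7,10):dx=+1,dy=-2->D; (8,9):dx=-4,dy=+5->D; (8,10):dx=-1,dy=-5->C
  (9,10):dx=+3,dy=-10->D
Step 2: C = 12, D = 33, total pairs = 45.
Step 3: tau = (C - D)/(n(n-1)/2) = (12 - 33)/45 = -0.466667.
Step 4: Exact two-sided p-value (enumerate n! = 3628800 permutations of y under H0): p = 0.072550.
Step 5: alpha = 0.05. fail to reject H0.

tau_b = -0.4667 (C=12, D=33), p = 0.072550, fail to reject H0.


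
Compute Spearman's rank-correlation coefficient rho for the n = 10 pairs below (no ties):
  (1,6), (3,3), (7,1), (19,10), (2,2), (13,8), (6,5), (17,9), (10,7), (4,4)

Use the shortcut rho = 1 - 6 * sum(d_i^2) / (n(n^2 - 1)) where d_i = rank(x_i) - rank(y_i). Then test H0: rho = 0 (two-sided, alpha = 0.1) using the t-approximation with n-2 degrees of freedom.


Step 1: Rank x and y separately (midranks; no ties here).
rank(x): 1->1, 3->3, 7->6, 19->10, 2->2, 13->8, 6->5, 17->9, 10->7, 4->4
rank(y): 6->6, 3->3, 1->1, 10->10, 2->2, 8->8, 5->5, 9->9, 7->7, 4->4
Step 2: d_i = R_x(i) - R_y(i); compute d_i^2.
  (1-6)^2=25, (3-3)^2=0, (6-1)^2=25, (10-10)^2=0, (2-2)^2=0, (8-8)^2=0, (5-5)^2=0, (9-9)^2=0, (7-7)^2=0, (4-4)^2=0
sum(d^2) = 50.
Step 3: rho = 1 - 6*50 / (10*(10^2 - 1)) = 1 - 300/990 = 0.696970.
Step 4: Under H0, t = rho * sqrt((n-2)/(1-rho^2)) = 2.7490 ~ t(8).
Step 5: Two-sided p-value from the t-distribution with 8 df = 0.025097.
Step 6: alpha = 0.1. reject H0.

rho = 0.6970, p = 0.025097, reject H0 at alpha = 0.1.


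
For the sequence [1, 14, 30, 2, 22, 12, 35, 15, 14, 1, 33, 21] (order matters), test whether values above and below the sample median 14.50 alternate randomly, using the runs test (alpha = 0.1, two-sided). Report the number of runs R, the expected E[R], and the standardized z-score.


Step 1: Compute median = 14.50; label A = above, B = below.
Labels in order: BBABABAABBAA  (n_A = 6, n_B = 6)
Step 2: Count runs R = 8.
Step 3: Under H0 (random ordering), E[R] = 2*n_A*n_B/(n_A+n_B) + 1 = 2*6*6/12 + 1 = 7.0000.
        Var[R] = 2*n_A*n_B*(2*n_A*n_B - n_A - n_B) / ((n_A+n_B)^2 * (n_A+n_B-1)) = 4320/1584 = 2.7273.
        SD[R] = 1.6514.
Step 4: Continuity-corrected z = (R - 0.5 - E[R]) / SD[R] = (8 - 0.5 - 7.0000) / 1.6514 = 0.3028.
Step 5: Two-sided p-value via normal approximation = 2*(1 - Phi(|z|)) = 0.762069.
Step 6: alpha = 0.1. fail to reject H0.

R = 8, z = 0.3028, p = 0.762069, fail to reject H0.


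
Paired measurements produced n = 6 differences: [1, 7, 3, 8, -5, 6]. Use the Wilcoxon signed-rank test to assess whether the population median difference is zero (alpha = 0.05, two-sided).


Step 1: Drop any zero differences (none here) and take |d_i|.
|d| = [1, 7, 3, 8, 5, 6]
Step 2: Midrank |d_i| (ties get averaged ranks).
ranks: |1|->1, |7|->5, |3|->2, |8|->6, |5|->3, |6|->4
Step 3: Attach original signs; sum ranks with positive sign and with negative sign.
W+ = 1 + 5 + 2 + 6 + 4 = 18
W- = 3 = 3
(Check: W+ + W- = 21 should equal n(n+1)/2 = 21.)
Step 4: Test statistic W = min(W+, W-) = 3.
Step 5: No ties, so the exact null distribution over the 2^6 = 64 sign assignments gives the two-sided p-value = 0.156250.
Step 6: alpha = 0.05. fail to reject H0.

W+ = 18, W- = 3, W = min = 3, p = 0.156250, fail to reject H0.


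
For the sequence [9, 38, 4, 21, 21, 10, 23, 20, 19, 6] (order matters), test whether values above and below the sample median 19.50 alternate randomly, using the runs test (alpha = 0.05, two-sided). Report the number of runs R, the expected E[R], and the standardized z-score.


Step 1: Compute median = 19.50; label A = above, B = below.
Labels in order: BABAABAABB  (n_A = 5, n_B = 5)
Step 2: Count runs R = 7.
Step 3: Under H0 (random ordering), E[R] = 2*n_A*n_B/(n_A+n_B) + 1 = 2*5*5/10 + 1 = 6.0000.
        Var[R] = 2*n_A*n_B*(2*n_A*n_B - n_A - n_B) / ((n_A+n_B)^2 * (n_A+n_B-1)) = 2000/900 = 2.2222.
        SD[R] = 1.4907.
Step 4: Continuity-corrected z = (R - 0.5 - E[R]) / SD[R] = (7 - 0.5 - 6.0000) / 1.4907 = 0.3354.
Step 5: Two-sided p-value via normal approximation = 2*(1 - Phi(|z|)) = 0.737316.
Step 6: alpha = 0.05. fail to reject H0.

R = 7, z = 0.3354, p = 0.737316, fail to reject H0.


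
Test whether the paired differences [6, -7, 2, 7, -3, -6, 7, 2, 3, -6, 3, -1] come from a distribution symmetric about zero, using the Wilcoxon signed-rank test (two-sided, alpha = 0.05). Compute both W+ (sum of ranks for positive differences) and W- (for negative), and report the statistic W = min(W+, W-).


Step 1: Drop any zero differences (none here) and take |d_i|.
|d| = [6, 7, 2, 7, 3, 6, 7, 2, 3, 6, 3, 1]
Step 2: Midrank |d_i| (ties get averaged ranks).
ranks: |6|->8, |7|->11, |2|->2.5, |7|->11, |3|->5, |6|->8, |7|->11, |2|->2.5, |3|->5, |6|->8, |3|->5, |1|->1
Step 3: Attach original signs; sum ranks with positive sign and with negative sign.
W+ = 8 + 2.5 + 11 + 11 + 2.5 + 5 + 5 = 45
W- = 11 + 5 + 8 + 8 + 1 = 33
(Check: W+ + W- = 78 should equal n(n+1)/2 = 78.)
Step 4: Test statistic W = min(W+, W-) = 33.
Step 5: Ties in |d|, so use the tie-corrected normal approximation.
        E[W] = n(n+1)/4 = 12*13/4 = 39.
        Tie groups: |d|=2 (t=2), |d|=3 (t=3), |d|=6 (t=3), |d|=7 (t=3); sum(t^3 - t) = 78.
        Var[W] = n(n+1)(2n+1)/24 - sum(t^3-t)/48 = 3900/24 - 78/48 = 160.875.
        z = (W - E[W]) / sqrt(Var[W]) = (33 - 39) / 12.6837 = -0.4730.
        Two-sided p = 2*Phi(z) = 0.636178.
Step 6: alpha = 0.05. fail to reject H0.

W+ = 45, W- = 33, W = min = 33, p = 0.636178, fail to reject H0.


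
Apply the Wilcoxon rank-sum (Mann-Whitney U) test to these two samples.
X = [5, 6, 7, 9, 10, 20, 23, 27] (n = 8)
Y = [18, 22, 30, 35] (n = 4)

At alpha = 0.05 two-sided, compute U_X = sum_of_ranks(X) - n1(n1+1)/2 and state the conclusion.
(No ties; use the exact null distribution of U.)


Step 1: Combine and sort all 12 observations; assign midranks.
sorted (value, group): (5,X), (6,X), (7,X), (9,X), (10,X), (18,Y), (20,X), (22,Y), (23,X), (27,X), (30,Y), (35,Y)
ranks: 5->1, 6->2, 7->3, 9->4, 10->5, 18->6, 20->7, 22->8, 23->9, 27->10, 30->11, 35->12
Step 2: Rank sum for X: R1 = 1 + 2 + 3 + 4 + 5 + 7 + 9 + 10 = 41.
Step 3: U_X = R1 - n1(n1+1)/2 = 41 - 8*9/2 = 41 - 36 = 5.
       U_Y = n1*n2 - U_X = 32 - 5 = 27.
Step 4: No ties, so the exact null distribution of U (based on enumerating the C(12,8) = 495 equally likely rank assignments) gives the two-sided p-value.
Step 5: p-value = 0.072727; compare to alpha = 0.05. fail to reject H0.

U_X = 5, p = 0.072727, fail to reject H0 at alpha = 0.05.


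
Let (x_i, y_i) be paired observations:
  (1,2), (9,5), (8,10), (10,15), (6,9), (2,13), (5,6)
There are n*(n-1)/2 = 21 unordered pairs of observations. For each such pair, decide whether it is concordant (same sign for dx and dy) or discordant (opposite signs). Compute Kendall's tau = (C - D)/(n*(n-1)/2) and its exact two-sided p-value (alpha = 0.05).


Step 1: Enumerate the 21 unordered pairs (i,j) with i<j and classify each by sign(x_j-x_i) * sign(y_j-y_i).
  (1,2):dx=+8,dy=+3->C; (1,3):dx=+7,dy=+8->C; (1,4):dx=+9,dy=+13->C; (1,5):dx=+5,dy=+7->C
  (1,6):dx=+1,dy=+11->C; (1,7):dx=+4,dy=+4->C; (2,3):dx=-1,dy=+5->D; (2,4):dx=+1,dy=+10->C
  (2,5):dx=-3,dy=+4->D; (2,6):dx=-7,dy=+8->D; (2,7):dx=-4,dy=+1->D; (3,4):dx=+2,dy=+5->C
  (3,5):dx=-2,dy=-1->C; (3,6):dx=-6,dy=+3->D; (3,7):dx=-3,dy=-4->C; (4,5):dx=-4,dy=-6->C
  (4,6):dx=-8,dy=-2->C; (4,7):dx=-5,dy=-9->C; (5,6):dx=-4,dy=+4->D; (5,7):dx=-1,dy=-3->C
  (6,7):dx=+3,dy=-7->D
Step 2: C = 14, D = 7, total pairs = 21.
Step 3: tau = (C - D)/(n(n-1)/2) = (14 - 7)/21 = 0.333333.
Step 4: Exact two-sided p-value (enumerate n! = 5040 permutations of y under H0): p = 0.381349.
Step 5: alpha = 0.05. fail to reject H0.

tau_b = 0.3333 (C=14, D=7), p = 0.381349, fail to reject H0.
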